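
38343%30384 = 7959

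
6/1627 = 6/1627 =0.00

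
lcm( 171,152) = 1368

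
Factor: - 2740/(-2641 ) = 2^2 * 5^1*19^( - 1)*137^1*139^( - 1 ) 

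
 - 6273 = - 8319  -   - 2046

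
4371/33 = 132+5/11 = 132.45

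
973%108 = 1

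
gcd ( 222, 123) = 3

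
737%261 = 215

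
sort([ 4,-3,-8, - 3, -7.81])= [-8,-7.81,-3, -3,4]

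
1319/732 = 1+587/732  =  1.80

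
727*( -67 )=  - 48709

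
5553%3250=2303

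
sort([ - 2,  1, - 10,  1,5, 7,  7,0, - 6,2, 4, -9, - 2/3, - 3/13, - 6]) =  [ - 10, - 9 ,-6, - 6,-2, - 2/3, - 3/13,0,1,1, 2,4, 5, 7, 7]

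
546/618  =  91/103 = 0.88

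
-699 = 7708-8407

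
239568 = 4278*56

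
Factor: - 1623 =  - 3^1*541^1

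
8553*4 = 34212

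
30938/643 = 30938/643 =48.12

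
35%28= 7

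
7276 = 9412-2136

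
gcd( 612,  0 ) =612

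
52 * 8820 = 458640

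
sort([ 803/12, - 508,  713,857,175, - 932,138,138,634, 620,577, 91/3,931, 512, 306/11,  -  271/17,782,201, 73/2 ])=[ - 932, - 508, - 271/17,306/11,91/3,73/2,  803/12,138,138, 175, 201,512,577, 620, 634,  713,782  ,  857,931] 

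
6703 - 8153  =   - 1450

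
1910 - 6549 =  - 4639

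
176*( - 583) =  - 102608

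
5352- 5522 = - 170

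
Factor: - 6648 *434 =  - 2885232 = -2^4*3^1*7^1*31^1*277^1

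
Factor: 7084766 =2^1*13^1*43^1*6337^1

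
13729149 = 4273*3213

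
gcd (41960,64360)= 40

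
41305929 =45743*903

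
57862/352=28931/176 = 164.38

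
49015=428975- 379960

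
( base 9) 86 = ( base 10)78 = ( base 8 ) 116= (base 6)210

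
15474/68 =227+19/34=227.56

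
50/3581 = 50/3581= 0.01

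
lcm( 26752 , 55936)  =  615296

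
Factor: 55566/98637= 2^1*3^3*7^1*11^(-1 )*61^( - 1)=   378/671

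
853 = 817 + 36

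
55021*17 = 935357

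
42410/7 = 6058 + 4/7= 6058.57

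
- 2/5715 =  - 2/5715 = -0.00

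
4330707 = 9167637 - 4836930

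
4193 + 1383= 5576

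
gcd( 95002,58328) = 2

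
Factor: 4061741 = 67^1*60623^1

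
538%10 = 8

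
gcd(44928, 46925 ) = 1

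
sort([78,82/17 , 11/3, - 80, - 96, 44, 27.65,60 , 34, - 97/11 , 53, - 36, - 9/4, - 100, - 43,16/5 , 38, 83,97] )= [ - 100, - 96, - 80, - 43, - 36, - 97/11, - 9/4, 16/5 , 11/3 , 82/17, 27.65,34 , 38, 44 , 53,60,78, 83,97 ]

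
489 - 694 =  - 205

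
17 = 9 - -8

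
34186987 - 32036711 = 2150276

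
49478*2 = 98956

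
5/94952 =5/94952 = 0.00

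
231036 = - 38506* (-6 )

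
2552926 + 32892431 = 35445357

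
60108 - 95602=-35494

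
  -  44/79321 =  - 1 +7207/7211 = - 0.00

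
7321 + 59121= 66442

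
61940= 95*652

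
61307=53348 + 7959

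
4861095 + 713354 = 5574449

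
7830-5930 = 1900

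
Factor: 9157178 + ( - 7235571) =163^1 * 11789^1 =1921607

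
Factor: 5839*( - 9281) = -54191759=- 5839^1 * 9281^1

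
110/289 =110/289 = 0.38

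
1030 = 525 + 505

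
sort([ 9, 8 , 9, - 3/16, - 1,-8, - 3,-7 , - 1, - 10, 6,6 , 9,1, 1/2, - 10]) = [-10, - 10, - 8 , - 7, - 3, - 1, - 1,  -  3/16,1/2,1, 6 , 6, 8, 9,9,9] 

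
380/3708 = 95/927 = 0.10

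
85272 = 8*10659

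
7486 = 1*7486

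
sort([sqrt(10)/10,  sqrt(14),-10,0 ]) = [-10,0,sqrt( 10 )/10, sqrt(14 ) ]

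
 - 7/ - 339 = 7/339 = 0.02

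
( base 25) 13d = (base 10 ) 713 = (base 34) KX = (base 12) 4b5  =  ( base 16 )2C9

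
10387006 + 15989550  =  26376556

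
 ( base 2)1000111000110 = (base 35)3P0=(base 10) 4550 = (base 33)45t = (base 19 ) CB9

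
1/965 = 1/965  =  0.00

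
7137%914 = 739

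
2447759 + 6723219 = 9170978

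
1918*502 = 962836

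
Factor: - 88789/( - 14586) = 2^( - 1 )*3^( - 1 )*11^ ( - 1)*13^( - 1 )*17^( - 1)*88789^1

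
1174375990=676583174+497792816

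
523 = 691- 168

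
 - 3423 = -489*7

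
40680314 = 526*77339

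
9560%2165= 900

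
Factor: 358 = 2^1 * 179^1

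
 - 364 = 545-909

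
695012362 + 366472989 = 1061485351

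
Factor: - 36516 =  - 2^2 * 3^1*17^1* 179^1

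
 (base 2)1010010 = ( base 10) 82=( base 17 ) 4E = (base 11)75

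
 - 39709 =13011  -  52720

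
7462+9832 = 17294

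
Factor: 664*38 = 2^4*19^1*83^1 = 25232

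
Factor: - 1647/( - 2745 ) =3/5= 3^1 * 5^( - 1 )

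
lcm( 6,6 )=6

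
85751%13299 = 5957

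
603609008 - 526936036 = 76672972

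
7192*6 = 43152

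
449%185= 79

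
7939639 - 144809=7794830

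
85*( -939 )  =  -79815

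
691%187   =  130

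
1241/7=1241/7 = 177.29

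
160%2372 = 160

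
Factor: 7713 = 3^2*857^1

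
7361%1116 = 665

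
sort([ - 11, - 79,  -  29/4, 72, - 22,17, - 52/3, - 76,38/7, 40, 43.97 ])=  [ - 79, - 76, - 22, - 52/3,-11, - 29/4, 38/7,17,  40,43.97, 72 ]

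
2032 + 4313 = 6345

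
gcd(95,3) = 1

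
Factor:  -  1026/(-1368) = 2^( - 2) * 3^1 = 3/4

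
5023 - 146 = 4877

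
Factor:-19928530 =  - 2^1*5^1*19^1*53^1*1979^1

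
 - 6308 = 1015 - 7323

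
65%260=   65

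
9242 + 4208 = 13450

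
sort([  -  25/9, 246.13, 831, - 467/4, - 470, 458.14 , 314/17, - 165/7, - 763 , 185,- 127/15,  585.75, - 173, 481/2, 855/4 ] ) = [ - 763, -470, - 173  ,-467/4, - 165/7,-127/15, - 25/9, 314/17, 185, 855/4,481/2,246.13, 458.14, 585.75, 831 ]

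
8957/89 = 8957/89 = 100.64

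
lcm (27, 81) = 81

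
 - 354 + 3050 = 2696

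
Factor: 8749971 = 3^3*324073^1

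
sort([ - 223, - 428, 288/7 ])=[ - 428, - 223,288/7 ]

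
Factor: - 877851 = - 3^3 * 13^1 * 41^1 * 61^1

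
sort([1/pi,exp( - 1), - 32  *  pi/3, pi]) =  [-32*pi/3, 1/pi,exp( - 1),pi ] 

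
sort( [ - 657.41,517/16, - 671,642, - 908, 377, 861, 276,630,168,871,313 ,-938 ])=[ - 938 , - 908, - 671, - 657.41,517/16,168 , 276, 313,377,630,642,861,871 ] 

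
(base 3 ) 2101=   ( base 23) 2I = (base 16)40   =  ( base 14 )48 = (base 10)64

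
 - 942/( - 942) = 1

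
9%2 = 1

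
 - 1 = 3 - 4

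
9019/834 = 9019/834 = 10.81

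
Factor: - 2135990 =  - 2^1*5^1*213599^1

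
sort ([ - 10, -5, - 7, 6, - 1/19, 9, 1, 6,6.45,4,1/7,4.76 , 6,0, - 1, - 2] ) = [ - 10, - 7,-5, - 2, - 1, - 1/19, 0, 1/7,1,4,4.76,6,6, 6,6.45,9] 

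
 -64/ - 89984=1/1406= 0.00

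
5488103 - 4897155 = 590948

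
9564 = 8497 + 1067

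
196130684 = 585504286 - 389373602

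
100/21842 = 50/10921 = 0.00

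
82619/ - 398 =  - 82619/398=   - 207.59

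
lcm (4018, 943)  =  92414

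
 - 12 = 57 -69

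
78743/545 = 78743/545 = 144.48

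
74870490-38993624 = 35876866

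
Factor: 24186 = 2^1*3^1 * 29^1*139^1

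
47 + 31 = 78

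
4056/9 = 450+2/3=450.67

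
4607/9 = 4607/9 = 511.89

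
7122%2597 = 1928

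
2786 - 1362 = 1424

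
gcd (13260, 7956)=2652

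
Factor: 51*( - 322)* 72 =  - 2^4*3^3*7^1*17^1*23^1 =- 1182384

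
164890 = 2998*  55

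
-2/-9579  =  2/9579= 0.00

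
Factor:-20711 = -139^1*149^1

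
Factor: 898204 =2^2* 431^1*521^1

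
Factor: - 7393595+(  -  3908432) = - 11^1*83^1 *12379^1  =  -11302027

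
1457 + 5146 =6603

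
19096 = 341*56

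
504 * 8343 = 4204872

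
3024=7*432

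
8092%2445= 757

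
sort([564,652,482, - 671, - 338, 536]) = [ - 671, - 338, 482,536,564,652] 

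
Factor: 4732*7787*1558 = 57409314872 = 2^3*7^1*13^3*19^1 * 41^1*599^1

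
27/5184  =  1/192 = 0.01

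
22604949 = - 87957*( - 257)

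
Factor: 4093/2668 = 2^(-2 ) * 23^(-1)* 29^( - 1)* 4093^1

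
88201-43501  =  44700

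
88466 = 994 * 89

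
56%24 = 8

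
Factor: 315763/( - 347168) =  - 553/608 = - 2^(-5 ) * 7^1*19^( - 1 )*79^1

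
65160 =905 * 72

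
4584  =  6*764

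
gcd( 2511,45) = 9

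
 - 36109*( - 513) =18523917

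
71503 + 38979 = 110482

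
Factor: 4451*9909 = 44104959 = 3^3*367^1*4451^1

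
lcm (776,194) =776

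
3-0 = 3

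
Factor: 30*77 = 2310  =  2^1*3^1*5^1*7^1  *11^1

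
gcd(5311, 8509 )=1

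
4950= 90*55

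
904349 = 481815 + 422534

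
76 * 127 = 9652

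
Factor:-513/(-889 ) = 3^3 * 7^ ( - 1) * 19^1*127^( - 1)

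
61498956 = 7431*8276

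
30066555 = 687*43765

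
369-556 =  - 187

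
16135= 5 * 3227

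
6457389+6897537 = 13354926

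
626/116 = 5 + 23/58 = 5.40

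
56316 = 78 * 722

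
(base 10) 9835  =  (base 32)9JB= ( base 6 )113311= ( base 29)BK4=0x266B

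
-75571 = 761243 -836814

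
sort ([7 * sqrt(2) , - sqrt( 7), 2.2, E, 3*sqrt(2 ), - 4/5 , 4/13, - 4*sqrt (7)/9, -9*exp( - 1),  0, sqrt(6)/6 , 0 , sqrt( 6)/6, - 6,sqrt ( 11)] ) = [ - 6, -9*exp( - 1 ), - sqrt(7) , - 4*sqrt( 7)/9, - 4/5, 0,0, 4/13, sqrt( 6 ) /6, sqrt(6)/6, 2.2, E,sqrt(11),3 * sqrt(2),7*sqrt(2)]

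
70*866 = 60620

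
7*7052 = 49364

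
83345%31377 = 20591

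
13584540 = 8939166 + 4645374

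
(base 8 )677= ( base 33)di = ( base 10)447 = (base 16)1BF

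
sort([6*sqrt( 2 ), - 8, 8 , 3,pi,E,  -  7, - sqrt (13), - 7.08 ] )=[-8, - 7.08, - 7 , - sqrt( 13 ), E , 3,pi , 8, 6*sqrt( 2)]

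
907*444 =402708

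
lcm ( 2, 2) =2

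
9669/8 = 1208 +5/8 = 1208.62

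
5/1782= 5/1782 = 0.00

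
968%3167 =968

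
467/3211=467/3211=0.15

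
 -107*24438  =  -2614866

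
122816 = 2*61408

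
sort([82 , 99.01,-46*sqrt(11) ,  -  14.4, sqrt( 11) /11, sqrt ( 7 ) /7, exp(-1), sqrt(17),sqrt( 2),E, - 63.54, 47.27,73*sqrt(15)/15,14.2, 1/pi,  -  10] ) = [ - 46*sqrt( 11),-63.54,-14.4, - 10,sqrt( 11)/11, 1/pi, exp ( - 1),sqrt(7)/7,sqrt( 2 ), E, sqrt( 17 ), 14.2, 73*sqrt( 15) /15, 47.27,  82, 99.01]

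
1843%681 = 481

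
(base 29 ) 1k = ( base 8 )61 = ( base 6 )121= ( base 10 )49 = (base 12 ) 41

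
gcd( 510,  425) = 85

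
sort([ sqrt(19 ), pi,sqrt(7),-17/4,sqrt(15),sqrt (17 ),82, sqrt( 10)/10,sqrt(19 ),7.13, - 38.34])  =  [ - 38.34, - 17/4,sqrt(10)/10 , sqrt (7),pi,sqrt(15 ),sqrt(17),sqrt (19 ), sqrt(19),7.13, 82]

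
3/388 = 3/388 = 0.01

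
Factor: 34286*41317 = 1416594662 = 2^1*7^1*31^1*79^2 * 523^1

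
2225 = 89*25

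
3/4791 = 1/1597 = 0.00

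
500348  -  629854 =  - 129506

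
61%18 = 7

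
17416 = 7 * 2488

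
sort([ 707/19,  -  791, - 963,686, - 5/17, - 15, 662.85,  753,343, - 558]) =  [ -963, - 791,  -  558, - 15, - 5/17 , 707/19, 343 , 662.85, 686,753]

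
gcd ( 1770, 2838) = 6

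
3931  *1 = 3931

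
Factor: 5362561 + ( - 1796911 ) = 2^1*3^1 * 5^2 * 11^1*2161^1 = 3565650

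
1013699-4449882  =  -3436183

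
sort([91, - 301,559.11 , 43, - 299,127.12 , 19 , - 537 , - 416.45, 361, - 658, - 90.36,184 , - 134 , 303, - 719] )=[ - 719 , - 658,  -  537, - 416.45, - 301 , - 299 , - 134, - 90.36,19, 43 , 91, 127.12,184,303, 361, 559.11 ]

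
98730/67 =98730/67 = 1473.58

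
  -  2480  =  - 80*31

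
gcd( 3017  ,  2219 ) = 7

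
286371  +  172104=458475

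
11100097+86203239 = 97303336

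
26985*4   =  107940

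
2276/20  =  113 + 4/5  =  113.80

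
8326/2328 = 4163/1164 = 3.58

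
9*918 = 8262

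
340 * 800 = 272000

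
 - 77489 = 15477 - 92966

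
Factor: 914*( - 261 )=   -  238554 = - 2^1*3^2*29^1 * 457^1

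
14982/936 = 16 +1/156= 16.01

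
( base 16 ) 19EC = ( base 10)6636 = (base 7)25230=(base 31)6S2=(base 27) 92L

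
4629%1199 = 1032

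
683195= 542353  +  140842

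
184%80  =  24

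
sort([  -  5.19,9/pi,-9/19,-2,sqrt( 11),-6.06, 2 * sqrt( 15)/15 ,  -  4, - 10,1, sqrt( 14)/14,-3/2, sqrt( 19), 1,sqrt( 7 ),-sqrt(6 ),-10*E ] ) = [ - 10 * E, - 10  , - 6.06,-5.19,-4 , - sqrt(6),-2,-3/2,-9/19, sqrt( 14) /14 , 2* sqrt ( 15 )/15, 1, 1, sqrt(7),9/pi,sqrt( 11),sqrt(19 ) ]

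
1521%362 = 73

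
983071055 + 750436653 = 1733507708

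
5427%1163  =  775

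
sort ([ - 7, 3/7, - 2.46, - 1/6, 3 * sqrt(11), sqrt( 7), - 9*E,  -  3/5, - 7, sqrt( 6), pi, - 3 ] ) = [ - 9 * E, - 7, - 7 , - 3, - 2.46, - 3/5, - 1/6, 3/7, sqrt( 6 ), sqrt (7) , pi, 3 * sqrt( 11 )]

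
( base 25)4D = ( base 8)161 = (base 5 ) 423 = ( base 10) 113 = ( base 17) 6B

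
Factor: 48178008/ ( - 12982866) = -8029668/2163811=- 2^2*3^1*  13^( -1)* 17^( - 1 )*23^1*47^1*619^1*9791^ ( - 1)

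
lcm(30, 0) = 0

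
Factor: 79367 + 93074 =172441 = 172441^1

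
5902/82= 2951/41= 71.98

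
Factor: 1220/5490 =2^1  *  3^ ( - 2)  =  2/9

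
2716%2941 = 2716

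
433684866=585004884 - 151320018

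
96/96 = 1 = 1.00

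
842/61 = 13 +49/61 = 13.80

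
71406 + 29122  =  100528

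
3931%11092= 3931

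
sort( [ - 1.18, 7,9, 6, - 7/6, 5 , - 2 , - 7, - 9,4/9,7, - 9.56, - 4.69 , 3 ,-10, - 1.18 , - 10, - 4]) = [ - 10, - 10,-9.56, - 9, - 7, - 4.69, - 4, - 2, - 1.18, - 1.18, - 7/6, 4/9,3,5,  6,  7,  7,  9]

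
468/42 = 11 +1/7 = 11.14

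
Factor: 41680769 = 13^1 * 3206213^1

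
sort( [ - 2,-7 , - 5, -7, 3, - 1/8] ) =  [ - 7,-7, - 5, - 2,  -  1/8, 3] 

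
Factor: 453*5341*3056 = 7393909488 = 2^4*3^1*7^2*109^1*151^1*191^1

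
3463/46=75 + 13/46= 75.28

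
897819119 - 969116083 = -71296964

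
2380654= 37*64342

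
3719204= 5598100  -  1878896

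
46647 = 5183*9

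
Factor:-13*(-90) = 2^1*3^2*5^1* 13^1 =1170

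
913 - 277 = 636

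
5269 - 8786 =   -  3517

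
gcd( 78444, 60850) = 2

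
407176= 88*4627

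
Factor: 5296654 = 2^1*11^2*43^1*509^1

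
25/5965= 5/1193 = 0.00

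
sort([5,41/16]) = [ 41/16, 5 ]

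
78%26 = 0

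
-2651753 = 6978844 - 9630597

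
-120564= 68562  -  189126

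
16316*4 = 65264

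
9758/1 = 9758 = 9758.00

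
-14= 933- 947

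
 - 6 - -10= 4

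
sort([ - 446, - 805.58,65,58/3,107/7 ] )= [ - 805.58,-446,  107/7, 58/3,65 ] 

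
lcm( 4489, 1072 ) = 71824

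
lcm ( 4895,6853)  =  34265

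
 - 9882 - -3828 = -6054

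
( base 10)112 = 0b1110000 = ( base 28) 40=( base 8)160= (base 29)3P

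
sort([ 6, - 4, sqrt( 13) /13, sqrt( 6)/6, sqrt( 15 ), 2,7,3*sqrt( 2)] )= [ - 4, sqrt(13 ) /13, sqrt (6)/6,2 , sqrt(15 ), 3*sqrt( 2 ),6, 7 ]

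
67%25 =17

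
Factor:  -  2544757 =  - 2544757^1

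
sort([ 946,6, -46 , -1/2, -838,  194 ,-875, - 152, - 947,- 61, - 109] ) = [ - 947, -875, - 838, - 152, - 109, - 61, - 46 , - 1/2,  6,194,  946]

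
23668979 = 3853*6143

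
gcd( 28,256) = 4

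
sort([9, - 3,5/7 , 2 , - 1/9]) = [ - 3, - 1/9 , 5/7,2,9]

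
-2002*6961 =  - 13935922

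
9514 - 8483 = 1031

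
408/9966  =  68/1661 = 0.04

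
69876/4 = 17469 = 17469.00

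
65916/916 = 71 + 220/229 = 71.96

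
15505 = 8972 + 6533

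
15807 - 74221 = - 58414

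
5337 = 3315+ 2022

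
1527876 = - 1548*( - 987 )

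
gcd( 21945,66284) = 1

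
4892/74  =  66 + 4/37 = 66.11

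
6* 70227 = 421362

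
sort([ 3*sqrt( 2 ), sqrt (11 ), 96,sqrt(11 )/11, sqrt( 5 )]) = [ sqrt(11)/11, sqrt(5), sqrt(11),  3*sqrt(2 ) , 96 ]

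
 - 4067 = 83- 4150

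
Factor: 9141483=3^1 * 13^1  *  41^1*5717^1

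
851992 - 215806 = 636186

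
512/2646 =256/1323 = 0.19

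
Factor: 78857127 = 3^2 * 8761903^1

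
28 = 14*2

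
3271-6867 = - 3596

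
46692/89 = 46692/89 = 524.63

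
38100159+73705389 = 111805548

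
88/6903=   88/6903  =  0.01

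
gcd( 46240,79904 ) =32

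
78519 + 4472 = 82991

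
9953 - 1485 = 8468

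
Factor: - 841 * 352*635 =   -  2^5*5^1*11^1*29^2*127^1 = -187980320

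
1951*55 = 107305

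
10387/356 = 10387/356 =29.18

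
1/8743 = 1/8743  =  0.00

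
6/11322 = 1/1887 = 0.00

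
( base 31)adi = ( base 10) 10031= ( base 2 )10011100101111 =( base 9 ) 14675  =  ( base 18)1CH5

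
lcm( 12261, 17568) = 1177056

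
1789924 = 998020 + 791904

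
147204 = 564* 261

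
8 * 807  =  6456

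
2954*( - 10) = -29540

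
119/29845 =119/29845= 0.00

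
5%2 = 1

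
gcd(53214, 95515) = 7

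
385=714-329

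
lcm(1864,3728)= 3728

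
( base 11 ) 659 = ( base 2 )1100010110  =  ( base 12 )55a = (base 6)3354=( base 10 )790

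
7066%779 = 55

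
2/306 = 1/153=0.01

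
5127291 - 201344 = 4925947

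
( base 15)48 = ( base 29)2a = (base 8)104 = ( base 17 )40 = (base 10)68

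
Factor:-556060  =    -  2^2*5^1*27803^1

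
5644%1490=1174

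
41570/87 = 41570/87 = 477.82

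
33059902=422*78341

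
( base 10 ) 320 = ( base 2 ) 101000000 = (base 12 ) 228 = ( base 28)BC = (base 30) ak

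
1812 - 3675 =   -  1863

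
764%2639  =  764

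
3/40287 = 1/13429= 0.00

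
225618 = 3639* 62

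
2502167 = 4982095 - 2479928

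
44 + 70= 114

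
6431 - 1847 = 4584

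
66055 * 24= 1585320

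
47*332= 15604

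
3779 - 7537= - 3758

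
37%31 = 6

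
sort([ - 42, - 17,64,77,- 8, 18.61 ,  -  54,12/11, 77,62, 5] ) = [  -  54,-42, - 17, - 8, 12/11,  5,18.61,62,64, 77, 77]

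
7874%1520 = 274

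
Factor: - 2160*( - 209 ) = 2^4 * 3^3 *5^1*11^1* 19^1 = 451440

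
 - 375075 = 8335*( - 45 )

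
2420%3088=2420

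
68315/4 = 17078+3/4  =  17078.75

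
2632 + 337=2969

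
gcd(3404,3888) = 4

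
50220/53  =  50220/53  =  947.55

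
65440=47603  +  17837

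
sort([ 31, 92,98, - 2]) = [ - 2 , 31, 92, 98]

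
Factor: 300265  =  5^1*7^1*23^1*373^1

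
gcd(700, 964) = 4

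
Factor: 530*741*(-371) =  - 2^1 * 3^1 *5^1*7^1*13^1*19^1*53^2=- 145702830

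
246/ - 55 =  - 246/55 = -4.47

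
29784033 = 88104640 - 58320607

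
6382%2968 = 446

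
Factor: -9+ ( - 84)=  - 93 = - 3^1 * 31^1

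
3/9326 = 3/9326 = 0.00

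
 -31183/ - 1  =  31183 + 0/1 = 31183.00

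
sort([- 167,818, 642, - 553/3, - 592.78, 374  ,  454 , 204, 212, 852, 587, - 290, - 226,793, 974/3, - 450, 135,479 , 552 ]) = [ - 592.78, - 450 ,-290, - 226, - 553/3, - 167,135, 204,  212,  974/3,374,454, 479,552, 587,642, 793 , 818,852]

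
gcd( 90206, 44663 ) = 1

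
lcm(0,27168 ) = 0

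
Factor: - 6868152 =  - 2^3*3^5*3533^1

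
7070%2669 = 1732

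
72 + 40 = 112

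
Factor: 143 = 11^1 * 13^1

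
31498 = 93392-61894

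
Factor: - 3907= - 3907^1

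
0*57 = 0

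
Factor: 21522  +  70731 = 3^1*7^1*23^1*191^1 = 92253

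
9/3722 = 9/3722 = 0.00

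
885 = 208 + 677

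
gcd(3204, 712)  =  356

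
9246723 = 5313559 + 3933164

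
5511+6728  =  12239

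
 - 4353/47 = - 93 + 18/47= - 92.62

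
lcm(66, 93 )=2046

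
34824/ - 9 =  - 3870 + 2/3 = - 3869.33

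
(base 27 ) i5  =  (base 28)HF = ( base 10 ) 491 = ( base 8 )753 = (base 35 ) E1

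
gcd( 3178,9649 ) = 1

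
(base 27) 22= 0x38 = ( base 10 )56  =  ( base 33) 1n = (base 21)2e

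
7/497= 1/71  =  0.01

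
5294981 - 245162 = 5049819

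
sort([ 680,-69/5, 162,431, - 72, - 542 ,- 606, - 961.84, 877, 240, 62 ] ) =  [ - 961.84, - 606, - 542, - 72  , - 69/5,62,162, 240,  431,680,877]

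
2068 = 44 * 47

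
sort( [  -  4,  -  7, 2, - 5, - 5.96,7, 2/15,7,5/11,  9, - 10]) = [ - 10,  -  7, - 5.96, - 5, - 4,2/15 , 5/11, 2,  7,7,9]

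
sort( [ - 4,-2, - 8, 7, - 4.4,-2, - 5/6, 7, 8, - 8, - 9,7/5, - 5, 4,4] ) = [ - 9,-8, - 8, - 5 , - 4.4, - 4, - 2,-2, - 5/6, 7/5 , 4,4, 7,7,8 ] 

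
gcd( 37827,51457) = 1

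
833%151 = 78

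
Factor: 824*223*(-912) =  - 167581824 = - 2^7*3^1*19^1*103^1*223^1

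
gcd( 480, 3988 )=4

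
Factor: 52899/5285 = 3^1*5^( - 1 )*11^1 * 151^( - 1)*229^1= 7557/755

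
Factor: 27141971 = 487^1*55733^1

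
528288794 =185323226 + 342965568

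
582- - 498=1080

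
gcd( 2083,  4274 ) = 1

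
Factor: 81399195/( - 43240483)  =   - 3^3 * 5^1*11^( - 1)*13^(- 1)*23^( - 1)*229^1 * 2633^1*13147^( - 1)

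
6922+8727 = 15649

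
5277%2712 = 2565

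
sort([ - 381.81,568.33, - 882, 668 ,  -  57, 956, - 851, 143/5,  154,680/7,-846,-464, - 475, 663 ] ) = [  -  882, - 851, - 846, - 475, - 464,-381.81, - 57,143/5, 680/7,154,568.33,663, 668, 956]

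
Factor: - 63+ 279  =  2^3*3^3 = 216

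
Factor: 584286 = 2^1*3^1*97381^1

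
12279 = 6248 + 6031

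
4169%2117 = 2052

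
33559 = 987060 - 953501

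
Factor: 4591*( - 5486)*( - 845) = 2^1 * 5^1 * 13^3*211^1*4591^1 = 21282360970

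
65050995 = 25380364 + 39670631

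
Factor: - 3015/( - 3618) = 2^( - 1)*3^( - 1 ) * 5^1 = 5/6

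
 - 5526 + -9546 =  - 15072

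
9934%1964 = 114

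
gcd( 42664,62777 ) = 1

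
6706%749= 714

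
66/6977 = 66/6977=0.01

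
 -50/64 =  - 25/32 = -  0.78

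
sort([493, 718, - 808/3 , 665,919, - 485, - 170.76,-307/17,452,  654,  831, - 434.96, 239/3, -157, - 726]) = [ - 726, - 485,-434.96 ,-808/3, - 170.76, - 157, - 307/17, 239/3,452, 493,654 , 665,718,  831, 919 ] 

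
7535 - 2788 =4747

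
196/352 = 49/88  =  0.56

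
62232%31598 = 30634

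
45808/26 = 22904/13 = 1761.85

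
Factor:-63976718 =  - 2^1*13^1*2460643^1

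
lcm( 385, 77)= 385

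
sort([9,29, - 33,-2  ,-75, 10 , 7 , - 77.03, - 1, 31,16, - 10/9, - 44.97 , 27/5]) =[ - 77.03, - 75,-44.97,-33, - 2, - 10/9,  -  1,27/5, 7,9, 10,16, 29,31]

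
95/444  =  95/444 =0.21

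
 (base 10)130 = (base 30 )4a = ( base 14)94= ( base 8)202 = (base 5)1010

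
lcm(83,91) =7553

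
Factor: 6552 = 2^3*3^2*7^1 * 13^1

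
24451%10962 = 2527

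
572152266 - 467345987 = 104806279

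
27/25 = 1 + 2/25 =1.08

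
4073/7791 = 4073/7791 = 0.52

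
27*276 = 7452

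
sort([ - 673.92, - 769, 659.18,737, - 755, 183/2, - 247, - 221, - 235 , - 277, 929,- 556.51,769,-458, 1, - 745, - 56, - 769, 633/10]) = [ - 769, - 769,-755, - 745,-673.92, - 556.51, - 458, - 277, - 247, - 235, - 221,  -  56, 1, 633/10,183/2, 659.18, 737,769,929 ] 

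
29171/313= 93 + 62/313 = 93.20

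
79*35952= 2840208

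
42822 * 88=3768336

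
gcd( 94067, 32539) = 1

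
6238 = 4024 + 2214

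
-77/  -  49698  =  7/4518 =0.00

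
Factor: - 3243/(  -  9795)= 1081/3265 =5^ (-1)*23^1 *47^1*653^( - 1)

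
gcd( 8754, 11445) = 3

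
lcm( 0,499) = 0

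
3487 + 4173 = 7660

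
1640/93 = 17 + 59/93 = 17.63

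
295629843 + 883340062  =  1178969905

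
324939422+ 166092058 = 491031480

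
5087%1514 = 545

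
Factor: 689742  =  2^1*3^3*53^1*241^1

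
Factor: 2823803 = 37^1 * 167^1 * 457^1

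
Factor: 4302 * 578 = 2486556 = 2^2 * 3^2*17^2 * 239^1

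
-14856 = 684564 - 699420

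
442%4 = 2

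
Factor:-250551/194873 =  - 3^2*7^(  -  1 ) = - 9/7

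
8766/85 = 103 + 11/85  =  103.13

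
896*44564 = 39929344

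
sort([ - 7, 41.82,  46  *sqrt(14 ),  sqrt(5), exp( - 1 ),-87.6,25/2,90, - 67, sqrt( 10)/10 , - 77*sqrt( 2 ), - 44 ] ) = [  -  77 * sqrt(2),-87.6, - 67, - 44, - 7, sqrt( 10)/10, exp ( - 1),sqrt( 5 ),25/2,41.82,90,46*sqrt(14) ]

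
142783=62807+79976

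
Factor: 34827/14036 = 2^(-2)*3^1*11^( - 2) * 13^1*19^1*29^ (  -  1 )*47^1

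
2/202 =1/101 = 0.01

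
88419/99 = 893 + 4/33  =  893.12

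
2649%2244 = 405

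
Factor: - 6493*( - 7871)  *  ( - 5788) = - 295803860564 = - 2^2*17^1*43^1*151^1*463^1*1447^1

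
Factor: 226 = 2^1*113^1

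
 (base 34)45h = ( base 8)11313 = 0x12cb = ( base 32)4MB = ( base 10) 4811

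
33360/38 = 16680/19 = 877.89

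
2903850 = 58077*50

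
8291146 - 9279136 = - 987990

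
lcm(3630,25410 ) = 25410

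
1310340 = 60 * 21839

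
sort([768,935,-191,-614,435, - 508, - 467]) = [ - 614,  -  508, - 467, - 191,435,768,935]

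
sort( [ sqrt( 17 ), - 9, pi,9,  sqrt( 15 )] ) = [  -  9,  pi, sqrt( 15 ),sqrt( 17 ),9] 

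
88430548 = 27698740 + 60731808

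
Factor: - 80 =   -  2^4 *5^1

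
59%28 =3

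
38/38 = 1 = 1.00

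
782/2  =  391 = 391.00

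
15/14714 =15/14714 = 0.00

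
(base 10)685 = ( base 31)M3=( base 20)1E5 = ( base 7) 1666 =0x2AD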